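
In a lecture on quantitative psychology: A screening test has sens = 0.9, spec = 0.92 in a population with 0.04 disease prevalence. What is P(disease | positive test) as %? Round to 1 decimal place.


PPV = (sens * prev) / (sens * prev + (1-spec) * (1-prev))
Numerator = 0.9 * 0.04 = 0.036
P(positive and no disease) = (1 - spec) * (1 - prev) = (1 - 0.92) * (1 - 0.04) = 0.0768
Denominator = 0.036 + 0.0768 = 0.1128
PPV = 0.036 / 0.1128 = 0.319149
As percentage = 31.9


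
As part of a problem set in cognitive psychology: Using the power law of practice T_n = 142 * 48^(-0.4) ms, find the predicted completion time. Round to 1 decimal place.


T_n = 142 * 48^(-0.4)
48^(-0.4) = 0.212571
T_n = 142 * 0.212571
= 30.2 ms


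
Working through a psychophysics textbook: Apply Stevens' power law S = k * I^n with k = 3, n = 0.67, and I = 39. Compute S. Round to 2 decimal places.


S = 3 * 39^0.67
39^0.67 = 11.6416
S = 3 * 11.6416
= 34.92


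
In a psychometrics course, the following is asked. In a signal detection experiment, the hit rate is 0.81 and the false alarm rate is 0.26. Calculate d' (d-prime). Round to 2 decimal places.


d' = z(HR) - z(FAR)
z(0.81) = 0.8779
z(0.26) = -0.6433
d' = 0.8779 - -0.6433
= 1.52


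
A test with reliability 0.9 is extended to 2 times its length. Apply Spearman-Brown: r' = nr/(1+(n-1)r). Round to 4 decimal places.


r_new = n*r / (1 + (n-1)*r)
Numerator = 2 * 0.9 = 1.8
Denominator = 1 + 1 * 0.9 = 1.9
r_new = 1.8 / 1.9
= 0.9474


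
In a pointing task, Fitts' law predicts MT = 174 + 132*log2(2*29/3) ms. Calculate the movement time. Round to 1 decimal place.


MT = 174 + 132 * log2(2*29/3)
2D/W = 19.333333
log2(19.333333) = 4.273
MT = 174 + 132 * 4.273
= 738.0 ms


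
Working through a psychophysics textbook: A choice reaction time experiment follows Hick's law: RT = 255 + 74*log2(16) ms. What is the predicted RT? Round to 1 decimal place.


RT = 255 + 74 * log2(16)
log2(16) = 4.0
RT = 255 + 74 * 4.0
= 255 + 296.0
= 551.0 ms


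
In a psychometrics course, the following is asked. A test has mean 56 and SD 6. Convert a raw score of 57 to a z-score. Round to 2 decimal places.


z = (X - mu) / sigma
= (57 - 56) / 6
= 1 / 6
= 0.17


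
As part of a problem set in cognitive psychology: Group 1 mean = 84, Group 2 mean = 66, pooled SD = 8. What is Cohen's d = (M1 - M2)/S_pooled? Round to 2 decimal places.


Cohen's d = (M1 - M2) / S_pooled
= (84 - 66) / 8
= 18 / 8
= 2.25


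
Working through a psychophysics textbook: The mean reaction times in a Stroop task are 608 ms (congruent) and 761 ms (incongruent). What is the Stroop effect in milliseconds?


Stroop effect = RT(incongruent) - RT(congruent)
= 761 - 608
= 153 ms


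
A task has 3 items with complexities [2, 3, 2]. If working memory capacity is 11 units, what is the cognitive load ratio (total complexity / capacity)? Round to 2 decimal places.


Total complexity = 2 + 3 + 2 = 7
Load = total / capacity = 7 / 11
= 0.64


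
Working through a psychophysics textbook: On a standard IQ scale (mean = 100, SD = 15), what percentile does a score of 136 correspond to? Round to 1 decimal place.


z = (IQ - mean) / SD
z = (136 - 100) / 15 = 2.4
Percentile = Phi(2.4) * 100
Phi(2.4) = 0.991802
= 99.2


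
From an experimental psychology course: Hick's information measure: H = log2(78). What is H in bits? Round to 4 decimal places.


H = log2(n)
H = log2(78)
= 6.2854


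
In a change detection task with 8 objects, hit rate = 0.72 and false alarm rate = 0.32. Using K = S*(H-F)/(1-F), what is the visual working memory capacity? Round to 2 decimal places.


K = S * (H - F) / (1 - F)
H - F = 0.4
1 - F = 0.68
K = 8 * 0.4 / 0.68
= 4.71


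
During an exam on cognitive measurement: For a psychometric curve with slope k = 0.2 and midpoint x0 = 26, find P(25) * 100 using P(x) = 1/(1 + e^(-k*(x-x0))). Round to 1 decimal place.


P(x) = 1/(1 + e^(-0.2*(25 - 26)))
Exponent = -0.2 * -1 = 0.2
e^(0.2) = 1.221403
P = 1/(1 + 1.221403) = 0.450166
Percentage = 45.0


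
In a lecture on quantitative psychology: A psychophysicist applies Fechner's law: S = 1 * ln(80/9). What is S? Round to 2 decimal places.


S = 1 * ln(80/9)
I/I0 = 8.888889
ln(8.888889) = 2.1848
S = 1 * 2.1848
= 2.18


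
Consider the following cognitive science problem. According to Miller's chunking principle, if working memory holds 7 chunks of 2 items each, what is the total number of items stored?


Total items = chunks * items_per_chunk
= 7 * 2
= 14


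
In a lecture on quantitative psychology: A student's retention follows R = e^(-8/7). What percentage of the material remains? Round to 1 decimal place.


R = e^(-t/S)
-t/S = -8/7 = -1.142857
R = e^(-1.142857) = 0.318907
Percentage = 0.318907 * 100
= 31.9


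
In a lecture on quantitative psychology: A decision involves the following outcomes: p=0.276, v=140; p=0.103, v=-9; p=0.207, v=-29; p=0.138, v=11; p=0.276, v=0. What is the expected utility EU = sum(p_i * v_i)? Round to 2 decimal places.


EU = sum(p_i * v_i)
0.276 * 140 = 38.64
0.103 * -9 = -0.927
0.207 * -29 = -6.003
0.138 * 11 = 1.518
0.276 * 0 = 0.0
EU = 38.64 + -0.927 + -6.003 + 1.518 + 0.0
= 33.23


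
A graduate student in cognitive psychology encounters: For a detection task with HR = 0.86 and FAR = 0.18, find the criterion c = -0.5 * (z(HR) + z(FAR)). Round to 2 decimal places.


c = -0.5 * (z(HR) + z(FAR))
z(0.86) = 1.0803
z(0.18) = -0.9154
c = -0.5 * (1.0803 + -0.9154)
= -0.5 * 0.1649
= -0.08


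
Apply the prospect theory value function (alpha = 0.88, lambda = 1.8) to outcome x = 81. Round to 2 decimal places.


Since x = 81 >= 0, use v(x) = x^0.88
81^0.88 = 47.8043
v(81) = 47.80


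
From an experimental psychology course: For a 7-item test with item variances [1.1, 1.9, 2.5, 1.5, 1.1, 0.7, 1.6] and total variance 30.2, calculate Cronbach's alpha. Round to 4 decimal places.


alpha = (k/(k-1)) * (1 - sum(s_i^2)/s_total^2)
sum(item variances) = 10.4
k/(k-1) = 7/6 = 1.166667
1 - 10.4/30.2 = 1 - 0.344371 = 0.655629
alpha = 1.166667 * 0.655629
= 0.7649


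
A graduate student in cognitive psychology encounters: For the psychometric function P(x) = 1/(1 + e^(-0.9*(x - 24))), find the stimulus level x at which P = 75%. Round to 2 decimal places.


At P = 0.75: 0.75 = 1/(1 + e^(-k*(x-x0)))
Solving: e^(-k*(x-x0)) = 1/3
x = x0 + ln(3)/k
ln(3) = 1.0986
x = 24 + 1.0986/0.9
= 24 + 1.2207
= 25.22


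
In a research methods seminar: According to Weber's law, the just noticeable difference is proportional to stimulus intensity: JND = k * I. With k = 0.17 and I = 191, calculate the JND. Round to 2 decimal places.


JND = k * I
JND = 0.17 * 191
= 32.47


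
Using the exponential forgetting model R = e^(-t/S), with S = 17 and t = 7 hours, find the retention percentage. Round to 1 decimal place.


R = e^(-t/S)
-t/S = -7/17 = -0.411765
R = e^(-0.411765) = 0.66248
Percentage = 0.66248 * 100
= 66.2


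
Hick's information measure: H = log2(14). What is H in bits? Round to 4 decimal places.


H = log2(n)
H = log2(14)
= 3.8074


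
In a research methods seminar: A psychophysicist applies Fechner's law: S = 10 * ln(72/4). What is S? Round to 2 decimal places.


S = 10 * ln(72/4)
I/I0 = 18.0
ln(18.0) = 2.8904
S = 10 * 2.8904
= 28.90


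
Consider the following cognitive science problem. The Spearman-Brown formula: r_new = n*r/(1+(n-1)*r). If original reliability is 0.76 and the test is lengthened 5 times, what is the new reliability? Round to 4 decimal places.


r_new = n*r / (1 + (n-1)*r)
Numerator = 5 * 0.76 = 3.8
Denominator = 1 + 4 * 0.76 = 4.04
r_new = 3.8 / 4.04
= 0.9406


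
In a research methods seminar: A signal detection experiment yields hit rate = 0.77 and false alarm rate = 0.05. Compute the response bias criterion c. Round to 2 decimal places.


c = -0.5 * (z(HR) + z(FAR))
z(0.77) = 0.7388
z(0.05) = -1.6449
c = -0.5 * (0.7388 + -1.6449)
= -0.5 * -0.9061
= 0.45


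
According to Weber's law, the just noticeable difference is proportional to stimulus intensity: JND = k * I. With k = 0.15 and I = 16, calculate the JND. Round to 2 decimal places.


JND = k * I
JND = 0.15 * 16
= 2.40


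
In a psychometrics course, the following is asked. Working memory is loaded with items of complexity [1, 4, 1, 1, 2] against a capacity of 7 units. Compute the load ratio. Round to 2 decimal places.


Total complexity = 1 + 4 + 1 + 1 + 2 = 9
Load = total / capacity = 9 / 7
= 1.29


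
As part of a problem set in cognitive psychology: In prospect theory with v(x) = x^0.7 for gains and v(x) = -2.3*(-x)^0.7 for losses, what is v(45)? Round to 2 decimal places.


Since x = 45 >= 0, use v(x) = x^0.7
45^0.7 = 14.3631
v(45) = 14.36


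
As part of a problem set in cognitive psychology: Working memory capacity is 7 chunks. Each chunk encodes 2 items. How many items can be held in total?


Total items = chunks * items_per_chunk
= 7 * 2
= 14


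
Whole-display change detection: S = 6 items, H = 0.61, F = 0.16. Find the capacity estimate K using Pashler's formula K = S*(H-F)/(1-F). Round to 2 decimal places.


K = S * (H - F) / (1 - F)
H - F = 0.45
1 - F = 0.84
K = 6 * 0.45 / 0.84
= 3.21


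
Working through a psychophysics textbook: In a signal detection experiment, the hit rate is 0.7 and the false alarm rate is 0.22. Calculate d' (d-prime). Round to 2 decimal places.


d' = z(HR) - z(FAR)
z(0.7) = 0.5244
z(0.22) = -0.7722
d' = 0.5244 - -0.7722
= 1.30


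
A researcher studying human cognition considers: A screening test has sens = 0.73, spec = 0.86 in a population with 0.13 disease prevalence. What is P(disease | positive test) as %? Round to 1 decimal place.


PPV = (sens * prev) / (sens * prev + (1-spec) * (1-prev))
Numerator = 0.73 * 0.13 = 0.0949
P(positive and no disease) = (1 - spec) * (1 - prev) = (1 - 0.86) * (1 - 0.13) = 0.1218
Denominator = 0.0949 + 0.1218 = 0.2167
PPV = 0.0949 / 0.2167 = 0.437933
As percentage = 43.8


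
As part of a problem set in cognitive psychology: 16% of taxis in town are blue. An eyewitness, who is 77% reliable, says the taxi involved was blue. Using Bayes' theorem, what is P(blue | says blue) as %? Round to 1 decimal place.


P(blue | says blue) = P(says blue | blue)*P(blue) / [P(says blue | blue)*P(blue) + P(says blue | not blue)*P(not blue)]
Numerator = 0.77 * 0.16 = 0.1232
False identification = 0.23 * 0.84 = 0.1932
P = 0.1232 / (0.1232 + 0.1932)
= 0.1232 / 0.3164
As percentage = 38.9


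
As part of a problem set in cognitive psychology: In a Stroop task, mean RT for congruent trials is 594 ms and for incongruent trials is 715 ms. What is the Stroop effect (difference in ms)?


Stroop effect = RT(incongruent) - RT(congruent)
= 715 - 594
= 121 ms


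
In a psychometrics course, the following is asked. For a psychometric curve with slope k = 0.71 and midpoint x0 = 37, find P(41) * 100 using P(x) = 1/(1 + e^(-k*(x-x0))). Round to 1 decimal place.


P(x) = 1/(1 + e^(-0.71*(41 - 37)))
Exponent = -0.71 * 4 = -2.84
e^(-2.84) = 0.058426
P = 1/(1 + 0.058426) = 0.944799
Percentage = 94.5


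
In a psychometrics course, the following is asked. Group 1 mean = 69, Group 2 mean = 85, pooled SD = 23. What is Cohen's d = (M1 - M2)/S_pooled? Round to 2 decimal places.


Cohen's d = (M1 - M2) / S_pooled
= (69 - 85) / 23
= -16 / 23
= -0.70


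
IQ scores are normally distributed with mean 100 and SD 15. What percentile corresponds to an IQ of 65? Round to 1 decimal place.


z = (IQ - mean) / SD
z = (65 - 100) / 15 = -2.3333
Percentile = Phi(-2.3333) * 100
Phi(-2.3333) = 0.009816
= 1.0


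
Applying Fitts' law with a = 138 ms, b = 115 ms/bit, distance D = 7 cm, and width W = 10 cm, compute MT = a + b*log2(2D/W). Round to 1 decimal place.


MT = 138 + 115 * log2(2*7/10)
2D/W = 1.4
log2(1.4) = 0.4854
MT = 138 + 115 * 0.4854
= 193.8 ms


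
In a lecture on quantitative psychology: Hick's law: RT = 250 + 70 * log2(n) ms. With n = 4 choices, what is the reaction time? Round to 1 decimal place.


RT = 250 + 70 * log2(4)
log2(4) = 2.0
RT = 250 + 70 * 2.0
= 250 + 140.0
= 390.0 ms


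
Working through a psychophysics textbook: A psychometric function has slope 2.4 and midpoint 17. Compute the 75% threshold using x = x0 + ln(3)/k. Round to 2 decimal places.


At P = 0.75: 0.75 = 1/(1 + e^(-k*(x-x0)))
Solving: e^(-k*(x-x0)) = 1/3
x = x0 + ln(3)/k
ln(3) = 1.0986
x = 17 + 1.0986/2.4
= 17 + 0.4578
= 17.46


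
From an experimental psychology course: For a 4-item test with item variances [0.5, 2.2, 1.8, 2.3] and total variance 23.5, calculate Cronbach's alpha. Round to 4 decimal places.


alpha = (k/(k-1)) * (1 - sum(s_i^2)/s_total^2)
sum(item variances) = 6.8
k/(k-1) = 4/3 = 1.333333
1 - 6.8/23.5 = 1 - 0.289362 = 0.710638
alpha = 1.333333 * 0.710638
= 0.9475


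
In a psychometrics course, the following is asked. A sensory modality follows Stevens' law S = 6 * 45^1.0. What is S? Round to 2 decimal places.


S = 6 * 45^1.0
45^1.0 = 45.0
S = 6 * 45.0
= 270.00


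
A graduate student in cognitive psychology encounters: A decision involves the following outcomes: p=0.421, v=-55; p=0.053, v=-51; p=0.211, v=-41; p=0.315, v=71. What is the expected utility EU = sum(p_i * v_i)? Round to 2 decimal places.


EU = sum(p_i * v_i)
0.421 * -55 = -23.155
0.053 * -51 = -2.703
0.211 * -41 = -8.651
0.315 * 71 = 22.365
EU = -23.155 + -2.703 + -8.651 + 22.365
= -12.14


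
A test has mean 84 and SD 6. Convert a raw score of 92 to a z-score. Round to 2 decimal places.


z = (X - mu) / sigma
= (92 - 84) / 6
= 8 / 6
= 1.33


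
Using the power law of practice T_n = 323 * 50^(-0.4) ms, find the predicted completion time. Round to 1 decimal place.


T_n = 323 * 50^(-0.4)
50^(-0.4) = 0.209128
T_n = 323 * 0.209128
= 67.5 ms


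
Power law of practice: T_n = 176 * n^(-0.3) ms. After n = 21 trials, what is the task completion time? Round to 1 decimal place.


T_n = 176 * 21^(-0.3)
21^(-0.3) = 0.401175
T_n = 176 * 0.401175
= 70.6 ms


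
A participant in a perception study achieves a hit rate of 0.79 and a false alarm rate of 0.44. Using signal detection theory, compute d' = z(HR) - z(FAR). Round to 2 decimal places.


d' = z(HR) - z(FAR)
z(0.79) = 0.8064
z(0.44) = -0.151
d' = 0.8064 - -0.151
= 0.96


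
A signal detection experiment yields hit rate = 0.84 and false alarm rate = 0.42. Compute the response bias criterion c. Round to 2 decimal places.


c = -0.5 * (z(HR) + z(FAR))
z(0.84) = 0.9945
z(0.42) = -0.2019
c = -0.5 * (0.9945 + -0.2019)
= -0.5 * 0.7926
= -0.40


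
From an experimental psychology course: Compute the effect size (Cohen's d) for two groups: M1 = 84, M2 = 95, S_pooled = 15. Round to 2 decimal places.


Cohen's d = (M1 - M2) / S_pooled
= (84 - 95) / 15
= -11 / 15
= -0.73


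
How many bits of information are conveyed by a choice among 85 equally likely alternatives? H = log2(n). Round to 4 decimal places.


H = log2(n)
H = log2(85)
= 6.4094


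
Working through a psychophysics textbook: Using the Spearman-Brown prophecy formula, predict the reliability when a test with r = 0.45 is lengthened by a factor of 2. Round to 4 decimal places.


r_new = n*r / (1 + (n-1)*r)
Numerator = 2 * 0.45 = 0.9
Denominator = 1 + 1 * 0.45 = 1.45
r_new = 0.9 / 1.45
= 0.6207


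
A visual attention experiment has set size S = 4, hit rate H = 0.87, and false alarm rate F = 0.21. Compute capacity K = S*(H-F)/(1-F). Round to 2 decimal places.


K = S * (H - F) / (1 - F)
H - F = 0.66
1 - F = 0.79
K = 4 * 0.66 / 0.79
= 3.34


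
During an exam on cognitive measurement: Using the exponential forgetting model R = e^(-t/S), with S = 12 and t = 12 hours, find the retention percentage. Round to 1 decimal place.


R = e^(-t/S)
-t/S = -12/12 = -1.0
R = e^(-1.0) = 0.367879
Percentage = 0.367879 * 100
= 36.8


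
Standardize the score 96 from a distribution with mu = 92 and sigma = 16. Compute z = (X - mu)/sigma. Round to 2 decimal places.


z = (X - mu) / sigma
= (96 - 92) / 16
= 4 / 16
= 0.25


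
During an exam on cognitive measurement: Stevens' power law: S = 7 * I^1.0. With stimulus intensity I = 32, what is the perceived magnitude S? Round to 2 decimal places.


S = 7 * 32^1.0
32^1.0 = 32.0
S = 7 * 32.0
= 224.00


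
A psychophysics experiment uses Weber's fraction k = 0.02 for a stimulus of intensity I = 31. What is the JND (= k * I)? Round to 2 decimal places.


JND = k * I
JND = 0.02 * 31
= 0.62


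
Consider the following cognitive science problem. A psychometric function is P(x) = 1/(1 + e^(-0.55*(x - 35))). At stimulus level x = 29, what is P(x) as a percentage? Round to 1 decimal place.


P(x) = 1/(1 + e^(-0.55*(29 - 35)))
Exponent = -0.55 * -6 = 3.3
e^(3.3) = 27.112639
P = 1/(1 + 27.112639) = 0.035571
Percentage = 3.6


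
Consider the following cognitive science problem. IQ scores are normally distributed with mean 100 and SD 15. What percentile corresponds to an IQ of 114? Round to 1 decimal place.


z = (IQ - mean) / SD
z = (114 - 100) / 15 = 0.9333
Percentile = Phi(0.9333) * 100
Phi(0.9333) = 0.824667
= 82.5


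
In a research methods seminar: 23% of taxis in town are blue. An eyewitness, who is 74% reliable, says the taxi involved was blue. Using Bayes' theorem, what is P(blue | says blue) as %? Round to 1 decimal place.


P(blue | says blue) = P(says blue | blue)*P(blue) / [P(says blue | blue)*P(blue) + P(says blue | not blue)*P(not blue)]
Numerator = 0.74 * 0.23 = 0.1702
False identification = 0.26 * 0.77 = 0.2002
P = 0.1702 / (0.1702 + 0.2002)
= 0.1702 / 0.3704
As percentage = 46.0


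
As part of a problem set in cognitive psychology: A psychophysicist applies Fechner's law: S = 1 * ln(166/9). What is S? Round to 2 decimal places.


S = 1 * ln(166/9)
I/I0 = 18.444444
ln(18.444444) = 2.9148
S = 1 * 2.9148
= 2.91


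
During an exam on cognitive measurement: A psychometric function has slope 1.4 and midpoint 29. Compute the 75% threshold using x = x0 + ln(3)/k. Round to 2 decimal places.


At P = 0.75: 0.75 = 1/(1 + e^(-k*(x-x0)))
Solving: e^(-k*(x-x0)) = 1/3
x = x0 + ln(3)/k
ln(3) = 1.0986
x = 29 + 1.0986/1.4
= 29 + 0.7847
= 29.78


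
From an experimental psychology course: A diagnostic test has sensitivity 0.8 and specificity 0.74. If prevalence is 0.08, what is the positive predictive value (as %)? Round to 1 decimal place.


PPV = (sens * prev) / (sens * prev + (1-spec) * (1-prev))
Numerator = 0.8 * 0.08 = 0.064
P(positive and no disease) = (1 - spec) * (1 - prev) = (1 - 0.74) * (1 - 0.08) = 0.2392
Denominator = 0.064 + 0.2392 = 0.3032
PPV = 0.064 / 0.3032 = 0.211082
As percentage = 21.1


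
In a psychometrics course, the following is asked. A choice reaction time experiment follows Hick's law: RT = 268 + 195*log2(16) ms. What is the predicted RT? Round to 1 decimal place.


RT = 268 + 195 * log2(16)
log2(16) = 4.0
RT = 268 + 195 * 4.0
= 268 + 780.0
= 1048.0 ms


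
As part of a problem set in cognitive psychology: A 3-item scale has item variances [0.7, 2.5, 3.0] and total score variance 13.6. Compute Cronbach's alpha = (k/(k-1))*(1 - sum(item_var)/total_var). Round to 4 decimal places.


alpha = (k/(k-1)) * (1 - sum(s_i^2)/s_total^2)
sum(item variances) = 6.2
k/(k-1) = 3/2 = 1.5
1 - 6.2/13.6 = 1 - 0.455882 = 0.544118
alpha = 1.5 * 0.544118
= 0.8162


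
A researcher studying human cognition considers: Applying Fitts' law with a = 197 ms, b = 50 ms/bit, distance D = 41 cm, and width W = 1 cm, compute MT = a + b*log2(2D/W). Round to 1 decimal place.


MT = 197 + 50 * log2(2*41/1)
2D/W = 82.0
log2(82.0) = 6.3576
MT = 197 + 50 * 6.3576
= 514.9 ms


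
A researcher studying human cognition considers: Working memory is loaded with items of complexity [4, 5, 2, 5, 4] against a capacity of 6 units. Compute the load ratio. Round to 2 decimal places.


Total complexity = 4 + 5 + 2 + 5 + 4 = 20
Load = total / capacity = 20 / 6
= 3.33


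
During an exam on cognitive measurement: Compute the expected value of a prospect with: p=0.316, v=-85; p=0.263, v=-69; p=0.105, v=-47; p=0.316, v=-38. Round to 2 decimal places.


EU = sum(p_i * v_i)
0.316 * -85 = -26.86
0.263 * -69 = -18.147
0.105 * -47 = -4.935
0.316 * -38 = -12.008
EU = -26.86 + -18.147 + -4.935 + -12.008
= -61.95


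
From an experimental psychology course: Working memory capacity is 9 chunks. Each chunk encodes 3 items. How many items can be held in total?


Total items = chunks * items_per_chunk
= 9 * 3
= 27


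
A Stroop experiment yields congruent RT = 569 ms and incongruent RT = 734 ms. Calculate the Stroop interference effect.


Stroop effect = RT(incongruent) - RT(congruent)
= 734 - 569
= 165 ms


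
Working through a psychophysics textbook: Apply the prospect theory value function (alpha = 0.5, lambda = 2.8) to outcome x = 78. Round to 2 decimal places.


Since x = 78 >= 0, use v(x) = x^0.5
78^0.5 = 8.8318
v(78) = 8.83


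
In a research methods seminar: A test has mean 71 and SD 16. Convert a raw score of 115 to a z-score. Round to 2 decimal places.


z = (X - mu) / sigma
= (115 - 71) / 16
= 44 / 16
= 2.75


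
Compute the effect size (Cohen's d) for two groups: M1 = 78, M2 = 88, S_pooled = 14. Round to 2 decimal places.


Cohen's d = (M1 - M2) / S_pooled
= (78 - 88) / 14
= -10 / 14
= -0.71


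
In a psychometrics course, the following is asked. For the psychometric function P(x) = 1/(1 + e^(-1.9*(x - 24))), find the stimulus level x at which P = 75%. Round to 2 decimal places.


At P = 0.75: 0.75 = 1/(1 + e^(-k*(x-x0)))
Solving: e^(-k*(x-x0)) = 1/3
x = x0 + ln(3)/k
ln(3) = 1.0986
x = 24 + 1.0986/1.9
= 24 + 0.5782
= 24.58


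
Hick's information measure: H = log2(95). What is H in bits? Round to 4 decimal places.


H = log2(n)
H = log2(95)
= 6.5699


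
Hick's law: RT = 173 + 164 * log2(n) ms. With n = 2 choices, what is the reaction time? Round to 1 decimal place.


RT = 173 + 164 * log2(2)
log2(2) = 1.0
RT = 173 + 164 * 1.0
= 173 + 164.0
= 337.0 ms


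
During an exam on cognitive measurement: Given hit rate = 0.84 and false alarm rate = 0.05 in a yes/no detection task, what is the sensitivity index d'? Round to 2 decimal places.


d' = z(HR) - z(FAR)
z(0.84) = 0.9945
z(0.05) = -1.6449
d' = 0.9945 - -1.6449
= 2.64


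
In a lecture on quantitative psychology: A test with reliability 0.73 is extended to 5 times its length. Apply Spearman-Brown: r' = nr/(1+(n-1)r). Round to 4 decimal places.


r_new = n*r / (1 + (n-1)*r)
Numerator = 5 * 0.73 = 3.65
Denominator = 1 + 4 * 0.73 = 3.92
r_new = 3.65 / 3.92
= 0.9311


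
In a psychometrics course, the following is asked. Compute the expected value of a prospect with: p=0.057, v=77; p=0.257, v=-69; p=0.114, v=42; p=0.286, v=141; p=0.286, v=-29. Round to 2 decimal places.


EU = sum(p_i * v_i)
0.057 * 77 = 4.389
0.257 * -69 = -17.733
0.114 * 42 = 4.788
0.286 * 141 = 40.326
0.286 * -29 = -8.294
EU = 4.389 + -17.733 + 4.788 + 40.326 + -8.294
= 23.48


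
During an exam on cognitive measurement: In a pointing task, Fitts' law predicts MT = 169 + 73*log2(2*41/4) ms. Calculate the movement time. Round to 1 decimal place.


MT = 169 + 73 * log2(2*41/4)
2D/W = 20.5
log2(20.5) = 4.3576
MT = 169 + 73 * 4.3576
= 487.1 ms


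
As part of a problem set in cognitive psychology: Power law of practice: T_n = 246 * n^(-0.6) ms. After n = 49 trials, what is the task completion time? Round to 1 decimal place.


T_n = 246 * 49^(-0.6)
49^(-0.6) = 0.096802
T_n = 246 * 0.096802
= 23.8 ms


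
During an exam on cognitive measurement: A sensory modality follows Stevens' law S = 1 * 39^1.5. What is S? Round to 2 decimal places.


S = 1 * 39^1.5
39^1.5 = 243.5549
S = 1 * 243.5549
= 243.55


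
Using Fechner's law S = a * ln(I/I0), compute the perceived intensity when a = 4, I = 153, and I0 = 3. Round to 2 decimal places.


S = 4 * ln(153/3)
I/I0 = 51.0
ln(51.0) = 3.9318
S = 4 * 3.9318
= 15.73


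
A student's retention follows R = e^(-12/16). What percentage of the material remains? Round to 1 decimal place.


R = e^(-t/S)
-t/S = -12/16 = -0.75
R = e^(-0.75) = 0.472367
Percentage = 0.472367 * 100
= 47.2


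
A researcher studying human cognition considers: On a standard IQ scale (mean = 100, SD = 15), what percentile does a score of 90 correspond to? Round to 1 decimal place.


z = (IQ - mean) / SD
z = (90 - 100) / 15 = -0.6667
Percentile = Phi(-0.6667) * 100
Phi(-0.6667) = 0.252482
= 25.2


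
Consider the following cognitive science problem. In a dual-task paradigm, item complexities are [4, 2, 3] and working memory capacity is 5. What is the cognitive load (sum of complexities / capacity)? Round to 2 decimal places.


Total complexity = 4 + 2 + 3 = 9
Load = total / capacity = 9 / 5
= 1.80


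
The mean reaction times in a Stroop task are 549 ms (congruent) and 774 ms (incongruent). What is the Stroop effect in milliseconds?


Stroop effect = RT(incongruent) - RT(congruent)
= 774 - 549
= 225 ms


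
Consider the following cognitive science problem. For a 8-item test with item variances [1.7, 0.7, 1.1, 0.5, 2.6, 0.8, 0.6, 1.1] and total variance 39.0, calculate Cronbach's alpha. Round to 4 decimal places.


alpha = (k/(k-1)) * (1 - sum(s_i^2)/s_total^2)
sum(item variances) = 9.1
k/(k-1) = 8/7 = 1.142857
1 - 9.1/39.0 = 1 - 0.233333 = 0.766667
alpha = 1.142857 * 0.766667
= 0.8762


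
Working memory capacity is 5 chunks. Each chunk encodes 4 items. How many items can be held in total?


Total items = chunks * items_per_chunk
= 5 * 4
= 20


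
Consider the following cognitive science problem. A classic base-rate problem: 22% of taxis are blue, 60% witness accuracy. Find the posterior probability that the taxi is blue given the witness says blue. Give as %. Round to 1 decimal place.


P(blue | says blue) = P(says blue | blue)*P(blue) / [P(says blue | blue)*P(blue) + P(says blue | not blue)*P(not blue)]
Numerator = 0.6 * 0.22 = 0.132
False identification = 0.4 * 0.78 = 0.312
P = 0.132 / (0.132 + 0.312)
= 0.132 / 0.444
As percentage = 29.7


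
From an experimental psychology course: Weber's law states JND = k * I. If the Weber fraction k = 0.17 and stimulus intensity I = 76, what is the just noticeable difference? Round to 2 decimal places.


JND = k * I
JND = 0.17 * 76
= 12.92


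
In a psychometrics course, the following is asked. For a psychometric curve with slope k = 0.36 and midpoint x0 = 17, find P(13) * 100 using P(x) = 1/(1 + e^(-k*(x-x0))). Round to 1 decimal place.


P(x) = 1/(1 + e^(-0.36*(13 - 17)))
Exponent = -0.36 * -4 = 1.44
e^(1.44) = 4.220696
P = 1/(1 + 4.220696) = 0.191545
Percentage = 19.2


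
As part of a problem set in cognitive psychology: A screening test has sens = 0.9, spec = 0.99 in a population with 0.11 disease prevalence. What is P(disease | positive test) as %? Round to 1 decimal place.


PPV = (sens * prev) / (sens * prev + (1-spec) * (1-prev))
Numerator = 0.9 * 0.11 = 0.099
P(positive and no disease) = (1 - spec) * (1 - prev) = (1 - 0.99) * (1 - 0.11) = 0.0089
Denominator = 0.099 + 0.0089 = 0.1079
PPV = 0.099 / 0.1079 = 0.917516
As percentage = 91.8


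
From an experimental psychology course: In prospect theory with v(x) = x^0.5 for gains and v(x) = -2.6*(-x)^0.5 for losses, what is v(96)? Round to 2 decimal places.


Since x = 96 >= 0, use v(x) = x^0.5
96^0.5 = 9.798
v(96) = 9.80


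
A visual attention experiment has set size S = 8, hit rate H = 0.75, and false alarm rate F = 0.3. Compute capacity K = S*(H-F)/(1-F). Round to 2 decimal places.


K = S * (H - F) / (1 - F)
H - F = 0.45
1 - F = 0.7
K = 8 * 0.45 / 0.7
= 5.14


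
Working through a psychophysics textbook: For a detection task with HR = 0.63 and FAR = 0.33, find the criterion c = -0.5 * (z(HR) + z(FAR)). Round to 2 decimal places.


c = -0.5 * (z(HR) + z(FAR))
z(0.63) = 0.3319
z(0.33) = -0.4399
c = -0.5 * (0.3319 + -0.4399)
= -0.5 * -0.108
= 0.05


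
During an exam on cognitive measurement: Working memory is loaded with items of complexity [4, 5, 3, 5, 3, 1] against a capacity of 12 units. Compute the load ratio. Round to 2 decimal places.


Total complexity = 4 + 5 + 3 + 5 + 3 + 1 = 21
Load = total / capacity = 21 / 12
= 1.75


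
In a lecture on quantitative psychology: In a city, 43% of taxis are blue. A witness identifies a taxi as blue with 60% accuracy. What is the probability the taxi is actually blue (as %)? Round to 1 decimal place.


P(blue | says blue) = P(says blue | blue)*P(blue) / [P(says blue | blue)*P(blue) + P(says blue | not blue)*P(not blue)]
Numerator = 0.6 * 0.43 = 0.258
False identification = 0.4 * 0.57 = 0.228
P = 0.258 / (0.258 + 0.228)
= 0.258 / 0.486
As percentage = 53.1


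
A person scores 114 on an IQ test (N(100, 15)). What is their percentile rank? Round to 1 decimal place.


z = (IQ - mean) / SD
z = (114 - 100) / 15 = 0.9333
Percentile = Phi(0.9333) * 100
Phi(0.9333) = 0.824667
= 82.5


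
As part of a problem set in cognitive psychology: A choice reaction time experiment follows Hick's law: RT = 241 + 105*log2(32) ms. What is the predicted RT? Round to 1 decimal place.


RT = 241 + 105 * log2(32)
log2(32) = 5.0
RT = 241 + 105 * 5.0
= 241 + 525.0
= 766.0 ms


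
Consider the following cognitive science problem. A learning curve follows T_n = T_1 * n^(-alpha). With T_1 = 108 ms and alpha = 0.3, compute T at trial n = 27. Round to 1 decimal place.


T_n = 108 * 27^(-0.3)
27^(-0.3) = 0.372041
T_n = 108 * 0.372041
= 40.2 ms


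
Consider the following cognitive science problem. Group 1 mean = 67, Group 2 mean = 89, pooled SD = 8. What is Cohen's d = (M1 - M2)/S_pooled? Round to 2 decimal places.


Cohen's d = (M1 - M2) / S_pooled
= (67 - 89) / 8
= -22 / 8
= -2.75


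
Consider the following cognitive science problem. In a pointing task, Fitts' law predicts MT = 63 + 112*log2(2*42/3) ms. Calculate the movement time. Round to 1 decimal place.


MT = 63 + 112 * log2(2*42/3)
2D/W = 28.0
log2(28.0) = 4.8074
MT = 63 + 112 * 4.8074
= 601.4 ms


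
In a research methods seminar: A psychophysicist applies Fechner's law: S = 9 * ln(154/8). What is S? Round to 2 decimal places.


S = 9 * ln(154/8)
I/I0 = 19.25
ln(19.25) = 2.9575
S = 9 * 2.9575
= 26.62


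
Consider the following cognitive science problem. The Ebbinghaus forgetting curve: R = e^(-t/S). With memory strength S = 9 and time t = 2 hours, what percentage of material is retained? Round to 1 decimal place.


R = e^(-t/S)
-t/S = -2/9 = -0.222222
R = e^(-0.222222) = 0.800738
Percentage = 0.800738 * 100
= 80.1


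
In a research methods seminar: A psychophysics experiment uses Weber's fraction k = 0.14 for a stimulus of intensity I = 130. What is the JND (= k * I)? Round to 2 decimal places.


JND = k * I
JND = 0.14 * 130
= 18.20


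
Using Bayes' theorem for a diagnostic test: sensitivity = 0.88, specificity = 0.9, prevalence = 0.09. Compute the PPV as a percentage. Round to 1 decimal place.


PPV = (sens * prev) / (sens * prev + (1-spec) * (1-prev))
Numerator = 0.88 * 0.09 = 0.0792
P(positive and no disease) = (1 - spec) * (1 - prev) = (1 - 0.9) * (1 - 0.09) = 0.091
Denominator = 0.0792 + 0.091 = 0.1702
PPV = 0.0792 / 0.1702 = 0.465335
As percentage = 46.5


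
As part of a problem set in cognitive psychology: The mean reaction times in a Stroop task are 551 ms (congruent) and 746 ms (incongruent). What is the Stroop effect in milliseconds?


Stroop effect = RT(incongruent) - RT(congruent)
= 746 - 551
= 195 ms


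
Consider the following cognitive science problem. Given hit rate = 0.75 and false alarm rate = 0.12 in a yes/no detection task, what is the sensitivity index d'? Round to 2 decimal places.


d' = z(HR) - z(FAR)
z(0.75) = 0.6745
z(0.12) = -1.175
d' = 0.6745 - -1.175
= 1.85


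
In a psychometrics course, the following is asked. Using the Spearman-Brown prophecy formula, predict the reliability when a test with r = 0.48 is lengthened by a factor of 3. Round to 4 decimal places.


r_new = n*r / (1 + (n-1)*r)
Numerator = 3 * 0.48 = 1.44
Denominator = 1 + 2 * 0.48 = 1.96
r_new = 1.44 / 1.96
= 0.7347


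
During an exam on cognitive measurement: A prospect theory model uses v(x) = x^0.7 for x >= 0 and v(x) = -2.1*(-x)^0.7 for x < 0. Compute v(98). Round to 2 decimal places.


Since x = 98 >= 0, use v(x) = x^0.7
98^0.7 = 24.7661
v(98) = 24.77


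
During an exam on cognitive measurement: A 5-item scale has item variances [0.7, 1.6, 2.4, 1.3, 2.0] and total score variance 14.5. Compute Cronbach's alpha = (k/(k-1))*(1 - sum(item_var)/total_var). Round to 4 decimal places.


alpha = (k/(k-1)) * (1 - sum(s_i^2)/s_total^2)
sum(item variances) = 8.0
k/(k-1) = 5/4 = 1.25
1 - 8.0/14.5 = 1 - 0.551724 = 0.448276
alpha = 1.25 * 0.448276
= 0.5603


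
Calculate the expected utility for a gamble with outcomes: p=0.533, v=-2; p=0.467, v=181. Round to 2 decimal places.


EU = sum(p_i * v_i)
0.533 * -2 = -1.066
0.467 * 181 = 84.527
EU = -1.066 + 84.527
= 83.46


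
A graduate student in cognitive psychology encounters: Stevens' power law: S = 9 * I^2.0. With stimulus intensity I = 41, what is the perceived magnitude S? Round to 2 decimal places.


S = 9 * 41^2.0
41^2.0 = 1681.0
S = 9 * 1681.0
= 15129.00


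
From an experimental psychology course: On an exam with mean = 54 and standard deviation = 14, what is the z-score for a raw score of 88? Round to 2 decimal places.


z = (X - mu) / sigma
= (88 - 54) / 14
= 34 / 14
= 2.43


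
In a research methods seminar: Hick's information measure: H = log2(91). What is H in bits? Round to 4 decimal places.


H = log2(n)
H = log2(91)
= 6.5078


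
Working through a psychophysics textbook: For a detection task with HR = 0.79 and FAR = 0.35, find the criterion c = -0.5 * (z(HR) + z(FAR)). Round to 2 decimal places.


c = -0.5 * (z(HR) + z(FAR))
z(0.79) = 0.8064
z(0.35) = -0.3853
c = -0.5 * (0.8064 + -0.3853)
= -0.5 * 0.4211
= -0.21


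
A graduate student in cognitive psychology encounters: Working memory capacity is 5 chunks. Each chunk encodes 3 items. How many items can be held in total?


Total items = chunks * items_per_chunk
= 5 * 3
= 15


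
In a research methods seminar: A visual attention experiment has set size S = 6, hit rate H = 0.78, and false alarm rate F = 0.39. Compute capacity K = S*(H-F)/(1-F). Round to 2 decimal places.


K = S * (H - F) / (1 - F)
H - F = 0.39
1 - F = 0.61
K = 6 * 0.39 / 0.61
= 3.84


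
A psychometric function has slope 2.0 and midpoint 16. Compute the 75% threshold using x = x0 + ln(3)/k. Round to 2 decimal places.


At P = 0.75: 0.75 = 1/(1 + e^(-k*(x-x0)))
Solving: e^(-k*(x-x0)) = 1/3
x = x0 + ln(3)/k
ln(3) = 1.0986
x = 16 + 1.0986/2.0
= 16 + 0.5493
= 16.55


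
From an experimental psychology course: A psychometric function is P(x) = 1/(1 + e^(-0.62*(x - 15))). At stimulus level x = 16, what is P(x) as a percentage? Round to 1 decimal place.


P(x) = 1/(1 + e^(-0.62*(16 - 15)))
Exponent = -0.62 * 1 = -0.62
e^(-0.62) = 0.537944
P = 1/(1 + 0.537944) = 0.650219
Percentage = 65.0


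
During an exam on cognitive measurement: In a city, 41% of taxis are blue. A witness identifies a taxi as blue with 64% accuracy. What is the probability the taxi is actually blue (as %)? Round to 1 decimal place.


P(blue | says blue) = P(says blue | blue)*P(blue) / [P(says blue | blue)*P(blue) + P(says blue | not blue)*P(not blue)]
Numerator = 0.64 * 0.41 = 0.2624
False identification = 0.36 * 0.59 = 0.2124
P = 0.2624 / (0.2624 + 0.2124)
= 0.2624 / 0.4748
As percentage = 55.3


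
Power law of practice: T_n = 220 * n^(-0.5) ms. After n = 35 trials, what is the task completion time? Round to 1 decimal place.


T_n = 220 * 35^(-0.5)
35^(-0.5) = 0.169031
T_n = 220 * 0.169031
= 37.2 ms


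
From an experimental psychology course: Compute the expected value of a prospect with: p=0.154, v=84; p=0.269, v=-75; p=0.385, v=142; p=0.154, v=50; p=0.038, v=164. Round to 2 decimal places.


EU = sum(p_i * v_i)
0.154 * 84 = 12.936
0.269 * -75 = -20.175
0.385 * 142 = 54.67
0.154 * 50 = 7.7
0.038 * 164 = 6.232
EU = 12.936 + -20.175 + 54.67 + 7.7 + 6.232
= 61.36


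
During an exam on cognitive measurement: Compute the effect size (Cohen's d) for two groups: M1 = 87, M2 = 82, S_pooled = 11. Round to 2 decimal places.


Cohen's d = (M1 - M2) / S_pooled
= (87 - 82) / 11
= 5 / 11
= 0.45


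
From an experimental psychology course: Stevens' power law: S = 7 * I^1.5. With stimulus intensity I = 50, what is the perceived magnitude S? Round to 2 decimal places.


S = 7 * 50^1.5
50^1.5 = 353.5534
S = 7 * 353.5534
= 2474.87


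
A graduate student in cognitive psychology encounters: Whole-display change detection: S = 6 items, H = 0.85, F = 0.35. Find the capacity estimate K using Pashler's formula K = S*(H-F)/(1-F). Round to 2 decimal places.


K = S * (H - F) / (1 - F)
H - F = 0.5
1 - F = 0.65
K = 6 * 0.5 / 0.65
= 4.62


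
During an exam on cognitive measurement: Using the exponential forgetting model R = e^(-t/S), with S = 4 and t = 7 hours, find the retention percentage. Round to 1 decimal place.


R = e^(-t/S)
-t/S = -7/4 = -1.75
R = e^(-1.75) = 0.173774
Percentage = 0.173774 * 100
= 17.4


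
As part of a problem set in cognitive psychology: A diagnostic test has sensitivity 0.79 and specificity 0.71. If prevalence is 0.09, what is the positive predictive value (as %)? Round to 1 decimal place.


PPV = (sens * prev) / (sens * prev + (1-spec) * (1-prev))
Numerator = 0.79 * 0.09 = 0.0711
P(positive and no disease) = (1 - spec) * (1 - prev) = (1 - 0.71) * (1 - 0.09) = 0.2639
Denominator = 0.0711 + 0.2639 = 0.335
PPV = 0.0711 / 0.335 = 0.212239
As percentage = 21.2


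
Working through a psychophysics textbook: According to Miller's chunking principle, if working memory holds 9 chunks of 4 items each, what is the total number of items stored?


Total items = chunks * items_per_chunk
= 9 * 4
= 36


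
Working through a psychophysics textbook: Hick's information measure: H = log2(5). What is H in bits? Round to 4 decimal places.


H = log2(n)
H = log2(5)
= 2.3219


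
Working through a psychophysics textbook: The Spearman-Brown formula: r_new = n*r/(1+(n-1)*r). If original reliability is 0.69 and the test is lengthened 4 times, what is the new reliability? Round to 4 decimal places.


r_new = n*r / (1 + (n-1)*r)
Numerator = 4 * 0.69 = 2.76
Denominator = 1 + 3 * 0.69 = 3.07
r_new = 2.76 / 3.07
= 0.8990


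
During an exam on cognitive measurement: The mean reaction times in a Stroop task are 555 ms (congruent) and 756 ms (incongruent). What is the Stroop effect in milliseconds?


Stroop effect = RT(incongruent) - RT(congruent)
= 756 - 555
= 201 ms


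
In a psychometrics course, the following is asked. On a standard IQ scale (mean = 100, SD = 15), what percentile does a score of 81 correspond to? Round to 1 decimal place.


z = (IQ - mean) / SD
z = (81 - 100) / 15 = -1.2667
Percentile = Phi(-1.2667) * 100
Phi(-1.2667) = 0.102631
= 10.3


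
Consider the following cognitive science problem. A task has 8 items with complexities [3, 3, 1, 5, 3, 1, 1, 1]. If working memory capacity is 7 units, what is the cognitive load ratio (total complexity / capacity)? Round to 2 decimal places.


Total complexity = 3 + 3 + 1 + 5 + 3 + 1 + 1 + 1 = 18
Load = total / capacity = 18 / 7
= 2.57


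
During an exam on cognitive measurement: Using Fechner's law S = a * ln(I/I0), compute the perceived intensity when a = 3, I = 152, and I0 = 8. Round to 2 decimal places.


S = 3 * ln(152/8)
I/I0 = 19.0
ln(19.0) = 2.9444
S = 3 * 2.9444
= 8.83


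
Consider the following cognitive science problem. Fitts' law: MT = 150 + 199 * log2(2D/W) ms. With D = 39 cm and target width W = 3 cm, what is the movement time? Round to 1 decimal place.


MT = 150 + 199 * log2(2*39/3)
2D/W = 26.0
log2(26.0) = 4.7004
MT = 150 + 199 * 4.7004
= 1085.4 ms
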